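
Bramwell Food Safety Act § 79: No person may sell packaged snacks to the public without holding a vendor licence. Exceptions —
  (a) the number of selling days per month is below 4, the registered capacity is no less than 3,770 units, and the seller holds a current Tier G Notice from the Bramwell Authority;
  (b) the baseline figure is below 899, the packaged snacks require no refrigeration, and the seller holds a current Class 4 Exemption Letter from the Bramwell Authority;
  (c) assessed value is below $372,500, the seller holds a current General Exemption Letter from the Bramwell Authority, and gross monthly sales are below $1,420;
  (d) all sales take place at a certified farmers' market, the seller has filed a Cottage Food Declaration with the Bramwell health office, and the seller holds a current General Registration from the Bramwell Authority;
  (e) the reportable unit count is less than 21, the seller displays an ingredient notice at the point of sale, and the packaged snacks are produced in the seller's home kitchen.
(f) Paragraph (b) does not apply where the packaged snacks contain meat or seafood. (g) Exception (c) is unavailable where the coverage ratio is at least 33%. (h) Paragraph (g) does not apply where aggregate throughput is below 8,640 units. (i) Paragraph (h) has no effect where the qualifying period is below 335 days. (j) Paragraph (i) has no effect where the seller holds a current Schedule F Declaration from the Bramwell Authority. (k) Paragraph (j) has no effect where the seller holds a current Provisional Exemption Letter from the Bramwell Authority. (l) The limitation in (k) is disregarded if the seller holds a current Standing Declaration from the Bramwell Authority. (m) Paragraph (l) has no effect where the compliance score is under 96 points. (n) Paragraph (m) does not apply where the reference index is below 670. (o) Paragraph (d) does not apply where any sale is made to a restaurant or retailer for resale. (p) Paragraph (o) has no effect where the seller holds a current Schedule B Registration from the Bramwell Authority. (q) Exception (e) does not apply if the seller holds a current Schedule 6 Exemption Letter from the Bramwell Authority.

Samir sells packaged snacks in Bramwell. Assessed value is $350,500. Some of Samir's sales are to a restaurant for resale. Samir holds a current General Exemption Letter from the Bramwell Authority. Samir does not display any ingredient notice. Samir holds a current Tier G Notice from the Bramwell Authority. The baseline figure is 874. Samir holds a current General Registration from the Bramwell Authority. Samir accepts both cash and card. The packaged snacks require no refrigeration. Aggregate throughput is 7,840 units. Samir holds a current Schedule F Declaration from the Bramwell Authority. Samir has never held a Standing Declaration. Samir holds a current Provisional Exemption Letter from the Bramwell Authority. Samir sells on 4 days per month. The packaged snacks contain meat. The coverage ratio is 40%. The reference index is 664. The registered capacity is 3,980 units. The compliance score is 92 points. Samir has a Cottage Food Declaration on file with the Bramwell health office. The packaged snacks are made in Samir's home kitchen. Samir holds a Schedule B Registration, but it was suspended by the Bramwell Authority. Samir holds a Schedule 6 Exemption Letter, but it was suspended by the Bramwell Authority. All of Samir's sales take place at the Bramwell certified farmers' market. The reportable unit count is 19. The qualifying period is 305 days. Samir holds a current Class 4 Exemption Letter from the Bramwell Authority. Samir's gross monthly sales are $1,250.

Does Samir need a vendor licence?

Yes — Samir must hold a vendor licence.

Exception (a) requires that the number of selling days per month is below 4; but the number of selling days per month is 4, not below 4, so (a) is unavailable.
All of (b)'s requirements are met (the baseline figure is 874, below the 899 limit; the packaged snacks are shelf-stable; a current Class 4 Exemption Letter is held). But applying paragraph (f): (f) is engaged — the packaged snacks contain meat. So (b) is unavailable.
All of (c)'s requirements are met (assessed value is $350,500, below the $372,500 limit; a current General Exemption Letter is held; gross monthly sales are $1,250, below the $1,420 limit). But: (g) operates against (c): the coverage ratio is 40%, meeting the 33% threshold. (h) is triggered (aggregate throughput is 7,840 units, below the 8,640 units limit), but is displaced by (i): (i) operates against (h): the qualifying period is 305 days, below the 335 days limit. (j) operates (a current Schedule F Declaration is held), but is set aside by (k): (k) operates against (j): a current Provisional Exemption Letter is held. (l), which would lift (k), is inapplicable — there is no Standing Declaration in force. Exception (c) does not apply.
Exception (d) is satisfied on its face — all sales are at a certified farmers' market; a Cottage Food Declaration is on file; a current General Registration is held. Turning to paragraphs (o)–(p): (o) is engaged — some sales are to a restaurant for resale. (p) is not triggered (there is no Schedule B Registration in force), so (o) stands. So (d) is unavailable.
Exception (e) requires that the seller displays an ingredient notice at the point of sale; but no ingredient notice is displayed, so (e) is unavailable.
No exception displaces § 79.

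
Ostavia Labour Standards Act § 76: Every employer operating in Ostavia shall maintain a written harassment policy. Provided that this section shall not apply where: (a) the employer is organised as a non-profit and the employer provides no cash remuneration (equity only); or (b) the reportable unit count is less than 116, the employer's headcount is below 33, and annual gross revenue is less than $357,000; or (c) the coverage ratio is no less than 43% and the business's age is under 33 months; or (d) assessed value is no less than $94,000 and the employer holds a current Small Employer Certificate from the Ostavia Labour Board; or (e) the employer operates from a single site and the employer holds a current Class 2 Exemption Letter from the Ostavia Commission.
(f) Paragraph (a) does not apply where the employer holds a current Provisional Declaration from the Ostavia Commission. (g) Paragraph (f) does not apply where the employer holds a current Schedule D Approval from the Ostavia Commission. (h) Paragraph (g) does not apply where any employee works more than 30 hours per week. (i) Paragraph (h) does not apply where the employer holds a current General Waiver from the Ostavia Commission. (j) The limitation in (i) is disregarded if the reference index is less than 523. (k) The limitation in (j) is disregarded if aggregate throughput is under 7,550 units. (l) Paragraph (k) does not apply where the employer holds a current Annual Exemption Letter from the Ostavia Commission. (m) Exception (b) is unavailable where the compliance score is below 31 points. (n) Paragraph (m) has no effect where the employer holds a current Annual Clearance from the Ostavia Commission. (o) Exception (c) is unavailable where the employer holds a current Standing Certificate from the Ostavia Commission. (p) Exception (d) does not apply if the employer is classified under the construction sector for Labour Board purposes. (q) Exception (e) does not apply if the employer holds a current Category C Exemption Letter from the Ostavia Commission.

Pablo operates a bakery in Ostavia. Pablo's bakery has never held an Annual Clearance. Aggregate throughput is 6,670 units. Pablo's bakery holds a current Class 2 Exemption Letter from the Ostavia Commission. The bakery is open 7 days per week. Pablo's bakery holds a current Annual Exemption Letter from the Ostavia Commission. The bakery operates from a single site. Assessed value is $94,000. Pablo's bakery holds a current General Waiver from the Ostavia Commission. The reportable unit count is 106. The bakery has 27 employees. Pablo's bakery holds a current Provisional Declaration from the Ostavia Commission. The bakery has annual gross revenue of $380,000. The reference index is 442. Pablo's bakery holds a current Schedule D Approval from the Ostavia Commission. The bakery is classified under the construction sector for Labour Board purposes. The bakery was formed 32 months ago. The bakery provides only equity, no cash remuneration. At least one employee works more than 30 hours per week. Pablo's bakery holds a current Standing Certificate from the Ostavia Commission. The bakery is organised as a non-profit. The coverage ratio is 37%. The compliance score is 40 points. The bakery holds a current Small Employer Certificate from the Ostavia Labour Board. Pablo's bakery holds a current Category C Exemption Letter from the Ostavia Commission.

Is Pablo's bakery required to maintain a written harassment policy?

Exception (a)'s conditions are all satisfied: the employer is a non-profit; remuneration is equity-only. But: (f) operates against (a): a current Provisional Declaration is held. (g) applies (a current Schedule D Approval is held), but yields to (h): (h) operates against (g): at least one employee exceeds 30 hours/week. (i) operates (a current General Waiver is held), but yields to (j): (j) operates against (i): the reference index is 442, less than the 523 limit. (k) would limit (j) — aggregate throughput is 6,670 units, under the 7,550 units limit — but (l) sets (k) aside: (l) is engaged — a current Annual Exemption Letter is held. (a) is therefore removed.
Exception (b) fails — annual gross revenue is $380,000, not less than $357,000.
Exception (c) requires that the coverage ratio is no less than 43%; but the coverage ratio is 37%, short of 43%, so (c) is unavailable.
Exception (d): assessed value is $94,000, meeting the $94,000 threshold; a current Small Employer Certificate is held — every condition holds. Turning to paragraph (p): (p) operates against (d): the bakery is classified under the construction sector. Exception (d) does not apply.
Exception (e): the employer operates from a single site; a current Class 2 Exemption Letter is held — every condition holds. However, paragraph (q) must be considered: (q) applies — a current Category C Exemption Letter is held. So (e) is unavailable.
No exception applies. The general rule governs.

Yes — Pablo's bakery must maintain a written harassment policy.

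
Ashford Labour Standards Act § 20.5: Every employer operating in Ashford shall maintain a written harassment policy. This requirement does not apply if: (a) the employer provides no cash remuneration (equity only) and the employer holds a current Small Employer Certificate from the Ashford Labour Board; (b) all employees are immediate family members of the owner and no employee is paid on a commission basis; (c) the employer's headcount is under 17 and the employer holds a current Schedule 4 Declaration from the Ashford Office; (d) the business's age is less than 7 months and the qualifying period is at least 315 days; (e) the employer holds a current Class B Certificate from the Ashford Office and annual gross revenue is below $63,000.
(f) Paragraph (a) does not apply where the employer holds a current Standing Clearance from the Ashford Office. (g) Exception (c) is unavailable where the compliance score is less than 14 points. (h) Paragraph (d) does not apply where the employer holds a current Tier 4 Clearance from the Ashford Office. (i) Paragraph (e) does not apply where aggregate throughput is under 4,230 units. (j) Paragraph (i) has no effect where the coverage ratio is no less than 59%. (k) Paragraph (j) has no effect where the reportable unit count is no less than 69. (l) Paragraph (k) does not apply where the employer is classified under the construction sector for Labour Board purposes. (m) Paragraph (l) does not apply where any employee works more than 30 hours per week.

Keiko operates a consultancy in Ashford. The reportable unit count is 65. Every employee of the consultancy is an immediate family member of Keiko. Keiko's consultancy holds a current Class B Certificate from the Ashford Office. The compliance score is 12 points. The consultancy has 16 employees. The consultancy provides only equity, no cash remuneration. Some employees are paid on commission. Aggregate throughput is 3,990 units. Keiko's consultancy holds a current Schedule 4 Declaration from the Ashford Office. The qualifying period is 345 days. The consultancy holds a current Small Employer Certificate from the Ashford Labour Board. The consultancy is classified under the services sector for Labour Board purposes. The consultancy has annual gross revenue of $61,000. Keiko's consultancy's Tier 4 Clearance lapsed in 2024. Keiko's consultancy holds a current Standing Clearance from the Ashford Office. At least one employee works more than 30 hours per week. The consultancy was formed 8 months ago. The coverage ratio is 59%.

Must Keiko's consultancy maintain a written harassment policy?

Exception (a) is satisfied on its face — remuneration is equity-only; a current Small Employer Certificate is held. Turning to paragraph (f): (f) is engaged — a current Standing Clearance is held. (a) is therefore removed.
Exception (b) fails — some employees are paid on commission.
Exception (c)'s conditions are all satisfied: the employer's headcount is 16, under the 17 limit; a current Schedule 4 Declaration is held. But applying paragraph (g): (g) operates against (c): the compliance score is 12 points, less than the 14 points limit. So (c) is unavailable.
Exception (d) does not apply: the business's age is 8 months, not less than 7 months.
Exception (e) is satisfied on its face — a current Class B Certificate is held; annual gross revenue is $61,000, below the $63,000 limit. Under paragraphs (i)–(m): (i) is engaged (aggregate throughput is 3,990 units, under the 4,230 units limit), but is overridden by (j): (j) is engaged — the coverage ratio is 59%, meeting the 59% threshold. (k) is inapplicable (the reportable unit count is 65, short of 69), so (j) stands. (e) remains available.

No — exception (e) applies; Keiko's consultancy is not required to maintain a written harassment policy.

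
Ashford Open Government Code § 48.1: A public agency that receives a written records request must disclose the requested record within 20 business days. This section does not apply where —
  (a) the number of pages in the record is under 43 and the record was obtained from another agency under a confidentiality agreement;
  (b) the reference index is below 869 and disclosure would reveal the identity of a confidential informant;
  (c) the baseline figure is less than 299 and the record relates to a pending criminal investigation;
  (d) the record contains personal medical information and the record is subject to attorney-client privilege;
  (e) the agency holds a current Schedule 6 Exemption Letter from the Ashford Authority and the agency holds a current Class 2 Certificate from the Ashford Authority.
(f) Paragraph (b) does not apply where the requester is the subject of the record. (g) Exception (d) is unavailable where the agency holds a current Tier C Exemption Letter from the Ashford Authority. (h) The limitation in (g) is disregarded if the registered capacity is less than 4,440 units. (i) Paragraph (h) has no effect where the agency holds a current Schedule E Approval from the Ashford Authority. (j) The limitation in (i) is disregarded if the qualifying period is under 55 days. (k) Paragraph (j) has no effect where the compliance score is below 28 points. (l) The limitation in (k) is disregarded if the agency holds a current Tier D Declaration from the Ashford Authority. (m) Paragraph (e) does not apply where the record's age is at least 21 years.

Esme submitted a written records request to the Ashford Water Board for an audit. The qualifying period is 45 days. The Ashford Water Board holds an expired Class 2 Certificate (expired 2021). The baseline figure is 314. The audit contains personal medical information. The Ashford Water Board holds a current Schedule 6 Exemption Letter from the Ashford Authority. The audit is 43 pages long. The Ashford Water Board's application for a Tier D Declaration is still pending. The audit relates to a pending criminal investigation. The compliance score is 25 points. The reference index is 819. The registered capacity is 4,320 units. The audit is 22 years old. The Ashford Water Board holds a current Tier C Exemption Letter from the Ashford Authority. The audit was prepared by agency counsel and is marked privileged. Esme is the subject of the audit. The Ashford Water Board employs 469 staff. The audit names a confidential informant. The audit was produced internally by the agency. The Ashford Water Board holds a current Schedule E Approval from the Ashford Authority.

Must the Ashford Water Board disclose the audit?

Yes — the Ashford Water Board must disclose the audit.

Exception (a) fails — the number of pages in the record is 43, not under 43.
Exception (b): the reference index is 819, below the 869 limit; the audit names a confidential informant — every condition holds. But: (f) operates against (b): Esme is the subject of the audit. (b) is therefore removed.
Exception (c) does not apply: the baseline figure is 314, not less than 299.
Exception (d) is satisfied on its face — the audit contains personal medical information; the audit is privileged. However, paragraphs (g)–(l) must be considered: (g) is triggered — a current Tier C Exemption Letter is held. (h) operates (the registered capacity is 4,320 units, less than the 4,440 units limit), but is set aside by (i): (i) operates against (h): a current Schedule E Approval is held. (j) would limit (i) — the qualifying period is 45 days, under the 55 days limit — but (k) sets (j) aside: (k) operates against (j): the compliance score is 25 points, below the 28 points limit. (l), which would lift (k), is inapplicable — the Tier D Declaration is not current. Exception (d) does not apply.
Exception (e) requires that the agency holds a current Class 2 Certificate from the Ashford Authority; but no current Class 2 Certificate is held, so (e) is unavailable.
No exception applies. The general rule governs.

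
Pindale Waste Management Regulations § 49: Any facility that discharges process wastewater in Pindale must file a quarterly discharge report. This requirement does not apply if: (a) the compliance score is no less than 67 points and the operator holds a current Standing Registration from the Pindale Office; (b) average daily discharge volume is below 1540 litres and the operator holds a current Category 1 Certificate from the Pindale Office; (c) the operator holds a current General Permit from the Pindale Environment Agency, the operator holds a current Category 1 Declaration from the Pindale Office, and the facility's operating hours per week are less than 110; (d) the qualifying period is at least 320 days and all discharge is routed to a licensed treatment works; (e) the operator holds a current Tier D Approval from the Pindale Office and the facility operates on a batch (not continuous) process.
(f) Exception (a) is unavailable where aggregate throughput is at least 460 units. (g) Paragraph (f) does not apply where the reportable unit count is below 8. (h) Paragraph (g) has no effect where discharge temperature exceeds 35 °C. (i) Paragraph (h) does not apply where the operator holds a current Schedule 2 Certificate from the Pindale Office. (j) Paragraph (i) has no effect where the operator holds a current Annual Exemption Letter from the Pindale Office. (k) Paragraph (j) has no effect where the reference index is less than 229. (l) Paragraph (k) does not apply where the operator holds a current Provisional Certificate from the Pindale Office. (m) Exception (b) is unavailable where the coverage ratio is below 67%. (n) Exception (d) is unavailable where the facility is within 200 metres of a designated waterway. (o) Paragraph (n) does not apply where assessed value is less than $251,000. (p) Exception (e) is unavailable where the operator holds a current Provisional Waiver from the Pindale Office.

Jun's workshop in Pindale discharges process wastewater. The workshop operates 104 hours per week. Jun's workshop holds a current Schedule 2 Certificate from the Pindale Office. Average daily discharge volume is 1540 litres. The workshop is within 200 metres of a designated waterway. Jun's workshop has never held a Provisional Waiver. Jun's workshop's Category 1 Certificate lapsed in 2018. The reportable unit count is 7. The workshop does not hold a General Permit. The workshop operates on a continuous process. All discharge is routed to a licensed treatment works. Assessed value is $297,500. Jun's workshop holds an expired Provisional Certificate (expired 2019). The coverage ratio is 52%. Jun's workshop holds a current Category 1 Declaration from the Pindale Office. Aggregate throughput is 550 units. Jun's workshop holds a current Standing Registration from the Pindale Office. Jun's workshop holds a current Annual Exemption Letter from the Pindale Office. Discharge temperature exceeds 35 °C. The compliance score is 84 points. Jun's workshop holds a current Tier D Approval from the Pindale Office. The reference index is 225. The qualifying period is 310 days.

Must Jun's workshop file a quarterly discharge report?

Exception (a) is satisfied on its face — the compliance score is 84 points, meeting the 67 points threshold; a current Standing Registration is held. Considering the limiting provisions: (f) would limit (a) — aggregate throughput is 550 units, meeting the 460 units threshold — but (g) sets (f) aside: (g) is engaged — the reportable unit count is 7, below the 8 limit. (h) applies (discharge temperature exceeds 35 °C), but yields to (i): (i) is engaged — a current Schedule 2 Certificate is held. (j) would limit (i) — a current Annual Exemption Letter is held — but (k) sets (j) aside: (k) is engaged — the reference index is 225, less than the 229 limit. (l), which would lift (k), is not triggered — no current Provisional Certificate is held. So (a) applies.
Exception (b) requires that average daily discharge volume is below 1540 litres; but average daily discharge volume is 1540 litres, not below 1540 litres, so (b) is unavailable.
Exception (c) requires that the operator holds a current General Permit from the Pindale Environment Agency; but no General Permit is held, so (c) is unavailable.
Exception (d) requires that the qualifying period is at least 320 days; but the qualifying period is 310 days, short of 320 days, so (d) is unavailable.
Exception (e) does not apply: the facility operates on a continuous process.

No — exception (a) applies; Jun's workshop is not required to file a quarterly discharge report.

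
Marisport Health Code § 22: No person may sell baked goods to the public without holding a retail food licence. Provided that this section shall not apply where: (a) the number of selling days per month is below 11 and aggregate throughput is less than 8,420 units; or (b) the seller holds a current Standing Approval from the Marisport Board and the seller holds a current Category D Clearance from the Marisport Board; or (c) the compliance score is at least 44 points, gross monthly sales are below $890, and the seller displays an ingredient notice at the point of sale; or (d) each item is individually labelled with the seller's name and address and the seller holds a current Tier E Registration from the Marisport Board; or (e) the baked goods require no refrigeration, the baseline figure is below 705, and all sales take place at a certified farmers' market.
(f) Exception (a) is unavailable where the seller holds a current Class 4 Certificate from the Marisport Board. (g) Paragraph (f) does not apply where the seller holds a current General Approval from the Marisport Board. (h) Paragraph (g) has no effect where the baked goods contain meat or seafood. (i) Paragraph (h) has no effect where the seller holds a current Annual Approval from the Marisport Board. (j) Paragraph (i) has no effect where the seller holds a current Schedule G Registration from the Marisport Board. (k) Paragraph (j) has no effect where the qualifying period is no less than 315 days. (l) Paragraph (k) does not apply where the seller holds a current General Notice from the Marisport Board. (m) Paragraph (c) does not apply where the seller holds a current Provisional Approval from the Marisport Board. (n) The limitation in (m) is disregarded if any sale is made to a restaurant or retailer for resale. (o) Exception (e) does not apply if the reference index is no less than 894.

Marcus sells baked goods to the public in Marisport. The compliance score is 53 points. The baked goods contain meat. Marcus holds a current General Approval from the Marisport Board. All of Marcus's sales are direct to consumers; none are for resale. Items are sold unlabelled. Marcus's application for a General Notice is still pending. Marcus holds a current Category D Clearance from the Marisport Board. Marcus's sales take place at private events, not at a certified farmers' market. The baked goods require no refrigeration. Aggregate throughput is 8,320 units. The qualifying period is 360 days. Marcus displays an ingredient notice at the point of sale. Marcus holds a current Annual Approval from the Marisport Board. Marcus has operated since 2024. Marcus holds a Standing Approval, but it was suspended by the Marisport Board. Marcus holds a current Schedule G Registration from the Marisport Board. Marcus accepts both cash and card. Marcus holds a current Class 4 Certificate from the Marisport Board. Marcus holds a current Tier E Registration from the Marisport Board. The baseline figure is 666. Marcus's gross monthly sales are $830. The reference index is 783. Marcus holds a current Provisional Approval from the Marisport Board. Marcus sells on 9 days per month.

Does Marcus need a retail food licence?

Exception (a) is satisfied on its face — the number of selling days per month is 9, below the 11 limit; aggregate throughput is 8,320 units, less than the 8,420 units limit. Under paragraphs (f)–(l): (f) operates (a current Class 4 Certificate is held), but is itself disapplied by (g): (g) operates against (f): a current General Approval is held. (h) would limit (g) — the baked goods contain meat — but (i) sets (h) aside: (i) operates — a current Annual Approval is held. (j) would limit (i) — a current Schedule G Registration is held — but (k) sets (j) aside: (k) is triggered — the qualifying period is 360 days, meeting the 315 days threshold. (l), which would lift (k), is not engaged — the General Notice is not current. So (a) applies.
Exception (b) does not apply: there is no Standing Approval in force.
All of (c)'s requirements are met (the compliance score is 53 points, meeting the 44 points threshold; gross monthly sales are $830, below the $890 limit; an ingredient notice is displayed). But: (m) applies — a current Provisional Approval is held. (n) is inapplicable (no sales are for resale), so (m) stands. Exception (c) does not apply.
Exception (d) fails — items are sold unlabelled.
Exception (e) requires that all sales take place at a certified farmers' market; but sales are at private events, not a certified farmers' market, so (e) is unavailable.

No — exception (a) applies; Marcus is not required to hold a retail food licence.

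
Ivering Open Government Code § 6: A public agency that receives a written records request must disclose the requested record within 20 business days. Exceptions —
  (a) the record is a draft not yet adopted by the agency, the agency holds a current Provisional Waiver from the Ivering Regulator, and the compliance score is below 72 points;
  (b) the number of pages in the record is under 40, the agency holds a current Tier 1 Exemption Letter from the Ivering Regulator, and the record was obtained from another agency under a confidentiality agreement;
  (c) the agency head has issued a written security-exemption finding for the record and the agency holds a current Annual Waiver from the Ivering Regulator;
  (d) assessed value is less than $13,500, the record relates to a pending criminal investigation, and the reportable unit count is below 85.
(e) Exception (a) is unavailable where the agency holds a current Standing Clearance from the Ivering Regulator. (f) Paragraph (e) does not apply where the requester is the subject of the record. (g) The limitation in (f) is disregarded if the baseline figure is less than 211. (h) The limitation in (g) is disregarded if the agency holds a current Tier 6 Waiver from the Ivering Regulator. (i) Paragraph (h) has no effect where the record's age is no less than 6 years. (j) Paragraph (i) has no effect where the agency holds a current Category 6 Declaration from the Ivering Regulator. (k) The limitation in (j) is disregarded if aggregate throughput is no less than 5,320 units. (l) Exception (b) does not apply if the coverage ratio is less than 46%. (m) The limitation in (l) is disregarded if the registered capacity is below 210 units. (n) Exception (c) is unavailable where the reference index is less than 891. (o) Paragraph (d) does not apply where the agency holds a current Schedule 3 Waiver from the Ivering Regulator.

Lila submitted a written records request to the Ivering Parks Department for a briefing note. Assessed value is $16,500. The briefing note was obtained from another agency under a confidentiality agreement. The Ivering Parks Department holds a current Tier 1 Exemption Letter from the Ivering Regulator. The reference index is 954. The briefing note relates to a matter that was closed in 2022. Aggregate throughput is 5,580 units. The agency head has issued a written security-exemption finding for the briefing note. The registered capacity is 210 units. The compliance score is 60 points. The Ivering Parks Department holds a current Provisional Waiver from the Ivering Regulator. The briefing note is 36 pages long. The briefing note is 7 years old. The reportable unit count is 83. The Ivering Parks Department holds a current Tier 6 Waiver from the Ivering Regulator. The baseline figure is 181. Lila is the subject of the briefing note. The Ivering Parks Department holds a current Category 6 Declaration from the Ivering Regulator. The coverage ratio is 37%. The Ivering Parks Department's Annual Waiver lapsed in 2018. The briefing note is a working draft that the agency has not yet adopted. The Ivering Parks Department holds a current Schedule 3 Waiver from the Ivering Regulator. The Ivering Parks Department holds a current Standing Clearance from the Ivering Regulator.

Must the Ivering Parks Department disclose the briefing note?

All of (a)'s requirements are met (the briefing note is an unadopted draft; a current Provisional Waiver is held; the compliance score is 60 points, below the 72 points limit). But: (e) is engaged — a current Standing Clearance is held. (f) would limit (e) — Lila is the subject of the briefing note — but (g) sets (f) aside: (g) operates against (f): the baseline figure is 181, less than the 211 limit. (h) would limit (g) — a current Tier 6 Waiver is held — but (i) sets (h) aside: (i) is engaged — the record's age is 7 years, meeting the 6 years threshold. (j) applies (a current Category 6 Declaration is held), but is displaced by (k): (k) operates against (j): aggregate throughput is 5,580 units, meeting the 5,320 units threshold. (a) is therefore removed.
Exception (b): the number of pages in the record is 36, under the 40 limit; a current Tier 1 Exemption Letter is held; the briefing note was obtained under a confidentiality agreement — every condition holds. But applying paragraphs (l)–(m): (l) is triggered — the coverage ratio is 37%, less than the 46% limit. (m), which would lift (l), is not triggered — the registered capacity is 210 units, not below 210 units. So (b) is unavailable.
Exception (c) does not apply: there is no Annual Waiver in force.
Exception (d) requires that assessed value is less than $13,500; but assessed value is $16,500, not less than $13,500, so (d) is unavailable.
No exception displaces § 6.

Yes — the Ivering Parks Department must disclose the briefing note.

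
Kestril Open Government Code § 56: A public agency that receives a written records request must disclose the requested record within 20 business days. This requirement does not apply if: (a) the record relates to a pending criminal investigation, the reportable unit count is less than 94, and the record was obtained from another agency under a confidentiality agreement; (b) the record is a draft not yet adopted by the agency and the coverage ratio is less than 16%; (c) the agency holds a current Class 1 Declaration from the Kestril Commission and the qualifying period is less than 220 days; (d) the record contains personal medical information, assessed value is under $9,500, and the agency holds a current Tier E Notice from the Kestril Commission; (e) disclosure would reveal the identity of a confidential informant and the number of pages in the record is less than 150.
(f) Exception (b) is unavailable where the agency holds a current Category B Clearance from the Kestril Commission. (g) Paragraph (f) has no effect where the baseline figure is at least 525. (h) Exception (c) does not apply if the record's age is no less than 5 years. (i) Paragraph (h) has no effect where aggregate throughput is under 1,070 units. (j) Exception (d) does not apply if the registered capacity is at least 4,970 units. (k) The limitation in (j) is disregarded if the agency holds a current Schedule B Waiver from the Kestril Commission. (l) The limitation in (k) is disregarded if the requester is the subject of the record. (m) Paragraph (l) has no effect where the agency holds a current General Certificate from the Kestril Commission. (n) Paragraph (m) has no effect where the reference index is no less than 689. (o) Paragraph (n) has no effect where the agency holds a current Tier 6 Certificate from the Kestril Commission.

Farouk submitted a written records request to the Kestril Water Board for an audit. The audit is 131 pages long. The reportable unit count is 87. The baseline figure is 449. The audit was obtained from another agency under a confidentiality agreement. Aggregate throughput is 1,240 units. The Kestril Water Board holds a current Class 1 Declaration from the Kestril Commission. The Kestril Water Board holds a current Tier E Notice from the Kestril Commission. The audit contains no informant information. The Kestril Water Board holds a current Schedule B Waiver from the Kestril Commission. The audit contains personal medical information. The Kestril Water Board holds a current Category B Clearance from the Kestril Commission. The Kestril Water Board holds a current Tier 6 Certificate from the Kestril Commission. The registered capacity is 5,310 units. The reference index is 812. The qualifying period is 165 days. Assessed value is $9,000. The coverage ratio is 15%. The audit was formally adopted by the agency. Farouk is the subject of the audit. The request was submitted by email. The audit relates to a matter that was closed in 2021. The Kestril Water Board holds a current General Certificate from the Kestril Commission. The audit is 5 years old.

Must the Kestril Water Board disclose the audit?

Exception (a) does not apply: the audit relates to a closed matter.
Exception (b) requires that the record is a draft not yet adopted by the agency; but the audit has been formally adopted, so (b) is unavailable.
All of (c)'s requirements are met (a current Class 1 Declaration is held; the qualifying period is 165 days, less than the 220 days limit). But applying paragraphs (h)–(i): (h) is triggered — the record's age is 5 years, meeting the 5 years threshold. (i), which would lift (h), is inapplicable — aggregate throughput is 1,240 units, not under 1,070 units. (c) is therefore removed.
Exception (d)'s conditions are all satisfied: the audit contains personal medical information; assessed value is $9,000, under the $9,500 limit; a current Tier E Notice is held. Considering the limiting provisions: (j) applies (the registered capacity is 5,310 units, meeting the 4,970 units threshold), but is itself disapplied by (k): (k) operates against (j): a current Schedule B Waiver is held. (l) applies (Farouk is the subject of the audit), but is set aside by (m): (m) operates against (l): a current General Certificate is held. (n) operates (the reference index is 812, meeting the 689 threshold), but is displaced by (o): (o) is triggered — a current Tier 6 Certificate is held. So (d) applies.
Exception (e) fails — the audit contains no informant information.

No — exception (d) applies; the Kestril Water Board is not required to disclose the audit.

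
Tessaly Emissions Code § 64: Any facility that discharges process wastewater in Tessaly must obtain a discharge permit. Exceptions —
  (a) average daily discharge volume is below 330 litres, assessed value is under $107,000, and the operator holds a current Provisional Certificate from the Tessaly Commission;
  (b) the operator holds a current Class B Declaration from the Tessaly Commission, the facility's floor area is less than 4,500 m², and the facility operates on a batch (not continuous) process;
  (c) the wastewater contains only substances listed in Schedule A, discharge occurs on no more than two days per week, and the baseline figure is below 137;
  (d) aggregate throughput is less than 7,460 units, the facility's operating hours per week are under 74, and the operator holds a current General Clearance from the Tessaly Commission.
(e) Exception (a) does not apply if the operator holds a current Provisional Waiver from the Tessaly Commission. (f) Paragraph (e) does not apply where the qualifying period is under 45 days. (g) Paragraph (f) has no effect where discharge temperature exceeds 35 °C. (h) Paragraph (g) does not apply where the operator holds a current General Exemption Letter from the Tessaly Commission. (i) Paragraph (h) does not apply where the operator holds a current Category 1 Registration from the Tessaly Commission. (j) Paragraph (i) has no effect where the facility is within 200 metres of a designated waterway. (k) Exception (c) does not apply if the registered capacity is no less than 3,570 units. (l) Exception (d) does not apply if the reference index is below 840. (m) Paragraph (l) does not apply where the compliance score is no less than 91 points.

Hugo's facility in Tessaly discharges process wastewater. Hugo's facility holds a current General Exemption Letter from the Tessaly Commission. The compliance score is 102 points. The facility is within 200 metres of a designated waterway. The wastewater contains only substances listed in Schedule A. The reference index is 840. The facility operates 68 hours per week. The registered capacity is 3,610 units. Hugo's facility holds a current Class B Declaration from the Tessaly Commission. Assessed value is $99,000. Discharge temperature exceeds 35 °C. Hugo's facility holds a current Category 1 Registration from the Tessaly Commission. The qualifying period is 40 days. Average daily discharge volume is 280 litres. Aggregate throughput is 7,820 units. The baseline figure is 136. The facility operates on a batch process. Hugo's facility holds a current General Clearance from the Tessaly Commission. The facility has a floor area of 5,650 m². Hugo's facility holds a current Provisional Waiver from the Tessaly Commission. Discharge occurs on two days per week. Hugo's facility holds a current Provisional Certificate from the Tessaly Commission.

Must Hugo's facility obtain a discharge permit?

No — exception (a) applies; Hugo's facility is not required to obtain a discharge permit.

Exception (a) is satisfied on its face — average daily discharge volume is 280 litres, below the 330 litres limit; assessed value is $99,000, under the $107,000 limit; a current Provisional Certificate is held. Considering the limiting provisions: (e) is triggered (a current Provisional Waiver is held), but is itself disapplied by (f): (f) applies — the qualifying period is 40 days, under the 45 days limit. (g) is engaged (discharge temperature exceeds 35 °C), but is itself disapplied by (h): (h) operates against (g): a current General Exemption Letter is held. (i) is engaged (a current Category 1 Registration is held), but is overridden by (j): (j) is triggered — the facility is within 200 m of a designated waterway. (a) remains available.
Exception (b) requires that the facility's floor area is less than 4,500 m²; but the facility's floor area is 5,650 m², not less than 4,500 m², so (b) is unavailable.
All of (c)'s requirements are met (the wastewater is Schedule-A-only; discharge occurs on no more than two days per week; the baseline figure is 136, below the 137 limit). But: (k) operates — the registered capacity is 3,610 units, meeting the 3,570 units threshold. (c) is therefore removed.
Exception (d) does not apply: aggregate throughput is 7,820 units, not less than 7,460 units.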